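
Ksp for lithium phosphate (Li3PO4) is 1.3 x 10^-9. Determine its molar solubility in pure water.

s ≈ 2.6 x 10^-3 M

Li3PO4(s) <=> 3 Li^+ + PO4^3-
Ksp = [Li^+]^3[PO4^3-]
With molar solubility s: [Li^+] = 3s, [PO4^3-] = s.
Substituting: Ksp = (3s)^3s = 27s^4
Solving, s = (1.3 x 10^-9/27)^(1/4) = 2.6 × 10^-3 M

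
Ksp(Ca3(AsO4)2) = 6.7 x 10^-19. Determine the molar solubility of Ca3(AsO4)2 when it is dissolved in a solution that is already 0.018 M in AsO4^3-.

Ca3(AsO4)2(s) <=> 3 Ca^2+ + 2 AsO4^3-
Ksp = [Ca^2+]^3[AsO4^3-]^2
Let s be the molar solubility in this solution. [Ca^2+] = 3s, [AsO4^3-] = 0.018 + 2s ≈ 0.018 (since the AsO4^3- already present dominates).
Ksp ≈ (3s)^3 × (0.018)^2
s = 4.2 x 10^-6 M
Check: 2s = 8.5 × 10^-6 ≪ 0.018, so the approximation is valid.

s ≈ 4.2 x 10^-6 M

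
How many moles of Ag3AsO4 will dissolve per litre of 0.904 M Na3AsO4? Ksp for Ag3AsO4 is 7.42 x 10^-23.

Ag3AsO4(s) ⇌ 3 Ag^+ + AsO4^3-
Ksp = [Ag^+]^3[AsO4^3-]
Let s = moles of Ag3AsO4 that dissolve per litre. [Ag^+] = 3s, [AsO4^3-] = 0.904 + s ≈ 0.904 (since AsO4^3- from Na3AsO4 dominates).
Ksp ≈ (3s)^3 × 0.904
s = 1.45 x 10^-8 M
Check: s = 1.4 x 10^-8 ≪ 0.904, so the approximation is valid.

s ≈ 1.45 x 10^-8 M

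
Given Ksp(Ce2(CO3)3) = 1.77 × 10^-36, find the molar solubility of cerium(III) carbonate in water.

Ce2(CO3)3(s) ⇌ 2 Ce^3+ + 3 CO3^2-
Ksp = [Ce^3+]^2[CO3^2-]^3
For each mole of Ce2(CO3)3 that dissolves: [Ce^3+] = 2s, [CO3^2-] = 3s.
Substituting: Ksp = (2s)^2(3s)^3 = 108s^5
Solving, s = (1.77 × 10^-36/108)^(1/5) = 2.77 × 10^-8 M

s ≈ 2.77e-8 M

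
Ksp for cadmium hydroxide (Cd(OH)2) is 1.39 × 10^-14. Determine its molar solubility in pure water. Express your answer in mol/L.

Cd(OH)2(s) <=> Cd^2+ + 2 OH^-
Ksp = [Cd^2+][OH^-]^2
If s mol/L of Cd(OH)2 dissolves, [Cd^2+] = s and [OH^-] = 2s.
Substituting: Ksp = s(2s)^2 = 4s^3
s^3 = 1.39 × 10^-14 / 4, so s = 1.51 × 10^-5 M

s ≈ 1.51 × 10^-5 M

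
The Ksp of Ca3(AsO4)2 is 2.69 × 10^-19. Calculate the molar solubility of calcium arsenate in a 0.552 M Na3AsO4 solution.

Ca3(AsO4)2(s) ⇌ 3 Ca^2+(aq) + 2 AsO4^3-(aq)
Ksp = [Ca^2+]^3[AsO4^3-]^2
Let s be the molar solubility in this solution. [Ca^2+] = 3s, [AsO4^3-] = 0.552 + 2s ≈ 0.552 (Ksp is small, so little additional dissolves).
Ksp ≈ (3s)^3 × (0.552)^2
s = 3.20 × 10^-7 M
Check: 2s = 6.4 × 10^-7 ≪ 0.552, so the approximation is valid.

3.20e-7 M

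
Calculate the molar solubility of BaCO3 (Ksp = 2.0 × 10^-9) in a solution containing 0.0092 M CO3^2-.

BaCO3(s) ⇌ Ba^2+ + CO3^2-
Ksp = [Ba^2+][CO3^2-]
If s mol/L dissolves here, [Ba^2+] = s, [CO3^2-] = 0.0092 + s ≈ 0.0092 (since the CO3^2- already present dominates).
Ksp ≈ s × 0.0092
s = 2.2 × 10^-7 M
Check: s = 2.2 x 10^-7 ≪ 0.0092, so the approximation is valid.

2.2 × 10^-7 M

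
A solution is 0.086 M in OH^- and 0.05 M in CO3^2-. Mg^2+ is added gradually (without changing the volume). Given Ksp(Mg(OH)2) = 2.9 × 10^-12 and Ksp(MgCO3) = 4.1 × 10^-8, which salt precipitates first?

Mg(OH)2

Each salt begins to precipitate when Q = Ksp, i.e. when [Mg^2+] reaches its threshold.
For Mg(OH)2: 2.9 × 10^-12 = (0.086)^2 × [Mg^2+]  ⇒  [Mg^2+] = 3.9 × 10^-10 M.
For MgCO3: 4.1 × 10^-8 = 0.05 × [Mg^2+]  ⇒  [Mg^2+] = 8.2 × 10^-7 M.
The salt with the lower threshold [Mg^2+] precipitates first: Mg(OH)2.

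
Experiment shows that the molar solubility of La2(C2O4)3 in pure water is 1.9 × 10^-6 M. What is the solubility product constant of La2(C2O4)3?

La2(C2O4)3(s) ⇌ 2 La^3+(aq) + 3 C2O4^2-(aq)
If s mol/L of La2(C2O4)3 dissolves, [La^3+] = 2s and [C2O4^2-] = 3s.
Ksp = [La^3+]^2[C2O4^2-]^3
So Ksp = (2s)^2 × (3s)^3 = 108s^5
With s = 1.9 x 10^-6: Ksp = 2.7 × 10^-27

Ksp = 2.7e-27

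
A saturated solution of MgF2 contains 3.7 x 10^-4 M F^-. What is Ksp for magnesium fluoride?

2.5e-11

MgF2(s) ⇌ Mg^2+(aq) + 2 F^-(aq)
Stoichiometry gives [Mg^2+] = (1/2)[F^-] = 1.85 x 10^-4 M.
Ksp = [Mg^2+][F^-]^2
Ksp = 1.85 × 10^-4 × (3.7 x 10^-4)^2 = 2.5 x 10^-11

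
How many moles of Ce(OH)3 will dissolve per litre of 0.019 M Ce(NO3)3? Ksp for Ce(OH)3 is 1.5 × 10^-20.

s ≈ 3.1 × 10^-7 M

Ce(OH)3(s) ⇌ Ce^3+ + 3 OH^-
Ksp = [Ce^3+][OH^-]^3
Let s = moles of Ce(OH)3 that dissolve per litre. [Ce^3+] = 0.019 + s ≈ 0.019, [OH^-] = 3s (since Ce^3+ from Ce(NO3)3 dominates).
Ksp ≈ 0.019 × (3s)^3
s = 3.1 x 10^-7 M
Check: s = 3.1 x 10^-7 ≪ 0.019, so the approximation is valid.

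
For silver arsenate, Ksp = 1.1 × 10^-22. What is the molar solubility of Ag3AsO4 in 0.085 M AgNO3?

s = 1.8 x 10^-19 M

Ag3AsO4(s) ⇌ 3 Ag^+(aq) + AsO4^3-(aq)
Ksp = [Ag^+]^3[AsO4^3-]
If s mol/L dissolves here, [Ag^+] = 0.085 + 3s ≈ 0.085, [AsO4^3-] = s (Ksp is small, so little additional dissolves).
Ksp ≈ (0.085)^3 × s
s = 1.8 × 10^-19 M
Check: 3s = 5.4 × 10^-19 ≪ 0.085, so the approximation is valid.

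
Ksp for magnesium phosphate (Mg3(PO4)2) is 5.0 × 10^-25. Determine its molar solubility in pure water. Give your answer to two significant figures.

s = 5.4 × 10^-6 M

Mg3(PO4)2(s) ⇌ 3 Mg^2+ + 2 PO4^3-
Ksp = [Mg^2+]^3[PO4^3-]^2
Let s = molar solubility. Then [Mg^2+] = 3s and [PO4^3-] = 2s.
So Ksp = (3s)^3 × (2s)^2 = 108s^5
Solving, s = (5.0 × 10^-25/108)^(1/5) = 5.4 x 10^-6 M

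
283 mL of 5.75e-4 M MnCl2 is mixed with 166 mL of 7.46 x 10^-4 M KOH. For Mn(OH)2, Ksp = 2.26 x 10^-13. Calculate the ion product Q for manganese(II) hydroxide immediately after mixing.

Total volume = 283 + 166 = 449 mL.
[Mn^2+] = 5.75 x 10^-4 × (283/449) = 3.624 × 10^-4 M
[OH^-] = 7.46 × 10^-4 × (166/449) = 2.758 x 10^-4 M
Mn(OH)2(s) ⇌ Mn^2+(aq) + 2 OH^-(aq), so Q = [Mn^2+][OH^-]^2
Q = (3.624 x 10^-4)(2.758 × 10^-4)^2 = 2.76 x 10^-11
Q > Ksp, so Mn(OH)2 will precipitate.

Q = 2.76e-11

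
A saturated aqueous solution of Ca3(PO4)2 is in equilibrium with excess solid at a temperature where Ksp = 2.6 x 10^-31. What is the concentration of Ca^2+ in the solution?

Ca3(PO4)2(s) ⇌ 3 Ca^2+(aq) + 2 PO4^3-(aq)
Ksp = [Ca^2+]^3[PO4^3-]^2
With molar solubility s: [Ca^2+] = 3s, [PO4^3-] = 2s.
Substituting: Ksp = (3s)^3(2s)^2 = 108s^5
Solving, s = (2.6 x 10^-31/108)^(1/5) = 2.99 × 10^-7 M
[Ca^2+] = 3s = 9.0 × 10^-7 M

9.0e-7 M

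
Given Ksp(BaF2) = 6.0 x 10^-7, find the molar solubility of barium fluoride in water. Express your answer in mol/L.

s = 5.3e-3 M

BaF2(s) ⇌ Ba^2+ + 2 F^-
Ksp = [Ba^2+][F^-]^2
For each mole of BaF2 that dissolves: [Ba^2+] = s, [F^-] = 2s.
So Ksp = s × (2s)^2 = 4s^3
s^3 = 6.0 x 10^-7 / 4, so s = 5.3 x 10^-3 M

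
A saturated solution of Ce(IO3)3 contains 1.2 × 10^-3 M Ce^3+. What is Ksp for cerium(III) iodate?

Ce(IO3)3(s) ⇌ Ce^3+(aq) + 3 IO3^-(aq)
Stoichiometry gives [IO3^-] = (3/1)[Ce^3+] = 3.60 × 10^-3 M.
Ksp = [Ce^3+][IO3^-]^3
Ksp = 1.2 x 10^-3 × (3.60 × 10^-3)^3 = 5.6 × 10^-11

5.6 × 10^-11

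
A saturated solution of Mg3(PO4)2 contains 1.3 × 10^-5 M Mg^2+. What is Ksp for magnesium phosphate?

Mg3(PO4)2(s) ⇌ 3 Mg^2+(aq) + 2 PO4^3-(aq)
Stoichiometry gives [PO4^3-] = (2/3)[Mg^2+] = 8.67 × 10^-6 M.
Ksp = [Mg^2+]^3[PO4^3-]^2
Ksp = (1.3 x 10^-5)^3 × (8.67 x 10^-6)^2 = 1.7 x 10^-25

1.7e-25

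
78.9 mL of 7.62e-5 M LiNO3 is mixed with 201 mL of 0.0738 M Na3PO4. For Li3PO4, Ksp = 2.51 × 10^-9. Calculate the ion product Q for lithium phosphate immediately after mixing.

Q = 5.25e-16

Total volume = 78.9 + 201 = 279.9 mL.
[Li^+] = 7.62 × 10^-5 × (78.9/279.9) = 2.148 x 10^-5 M
[PO4^3-] = 7.38 x 10^-2 × (201/279.9) = 5.300 × 10^-2 M
Li3PO4(s) ⇌ 3 Li^+(aq) + PO4^3-(aq), so Q = [Li^+]^3[PO4^3-]
Q = (2.148 x 10^-5)^3(5.300 × 10^-2) = 5.25 x 10^-16
Q < Ksp, so no precipitate of Li3PO4 forms.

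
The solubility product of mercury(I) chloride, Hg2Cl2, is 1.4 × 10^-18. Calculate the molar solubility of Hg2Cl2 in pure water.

s ≈ 7.0 × 10^-7 M

Hg2Cl2(s) ⇌ Hg2^2+(aq) + 2 Cl^-(aq)
Ksp = [Hg2^2+][Cl^-]^2
Let s = molar solubility. Then [Hg2^2+] = s and [Cl^-] = 2s.
So Ksp = s × (2s)^2 = 4s^3
s^3 = 1.4 × 10^-18 / 4, so s = 7.0 × 10^-7 M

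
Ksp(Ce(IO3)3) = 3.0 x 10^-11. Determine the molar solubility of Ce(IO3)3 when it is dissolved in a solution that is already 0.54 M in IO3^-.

Ce(IO3)3(s) ⇌ Ce^3+(aq) + 3 IO3^-(aq)
Ksp = [Ce^3+][IO3^-]^3
Let s be the molar solubility in this solution. [Ce^3+] = s, [IO3^-] = 0.54 + 3s ≈ 0.54 (since the IO3^- already present dominates).
Ksp ≈ s × (0.54)^3
s = 1.9 × 10^-10 M
Check: 3s = 5.7 × 10^-10 ≪ 0.54, so the approximation is valid.

1.9 × 10^-10 M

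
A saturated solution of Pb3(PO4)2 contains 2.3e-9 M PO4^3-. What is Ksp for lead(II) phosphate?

2.2e-43

Pb3(PO4)2(s) <=> 3 Pb^2+ + 2 PO4^3-
Stoichiometry gives [Pb^2+] = (3/2)[PO4^3-] = 3.45 × 10^-9 M.
Ksp = [Pb^2+]^3[PO4^3-]^2
Ksp = (3.45 × 10^-9)^3 × (2.3 x 10^-9)^2 = 2.2 × 10^-43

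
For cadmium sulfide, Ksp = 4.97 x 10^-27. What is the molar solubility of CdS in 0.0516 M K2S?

s ≈ 9.63 × 10^-26 M

CdS(s) ⇌ Cd^2+ + S^2-
Ksp = [Cd^2+][S^2-]
Let s = moles of CdS that dissolve per litre. [Cd^2+] = s, [S^2-] = 0.0516 + s ≈ 0.0516 (common-ion effect: S^2- is already 0.0516 M).
Ksp ≈ s × 0.0516
s = 9.63 × 10^-26 M
Check: s = 9.6 × 10^-26 ≪ 0.0516, so the approximation is valid.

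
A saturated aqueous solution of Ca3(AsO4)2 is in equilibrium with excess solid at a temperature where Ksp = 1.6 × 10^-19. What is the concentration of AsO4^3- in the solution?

Ca3(AsO4)2(s) <=> 3 Ca^2+(aq) + 2 AsO4^3-(aq)
Ksp = [Ca^2+]^3[AsO4^3-]^2
If s mol/L of Ca3(AsO4)2 dissolves, [Ca^2+] = 3s and [AsO4^3-] = 2s.
Ksp = (3s)^3(2s)^2 = 108s^5
Solving, s = (1.6 × 10^-19/108)^(1/5) = 6.83 × 10^-5 M
[AsO4^3-] = 2s = 1.4 × 10^-4 M

[AsO4^3-] ≈ 1.4 x 10^-4 M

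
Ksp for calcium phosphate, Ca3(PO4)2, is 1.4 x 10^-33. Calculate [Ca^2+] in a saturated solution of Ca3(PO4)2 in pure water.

3.2 × 10^-7 M

Ca3(PO4)2(s) <=> 3 Ca^2+(aq) + 2 PO4^3-(aq)
Ksp = [Ca^2+]^3[PO4^3-]^2
If s mol/L of Ca3(PO4)2 dissolves, [Ca^2+] = 3s and [PO4^3-] = 2s.
So Ksp = (3s)^3 × (2s)^2 = 108s^5
s^5 = 1.4 x 10^-33 / 108, so s = 1.05 × 10^-7 M
[Ca^2+] = 3s = 3.2 × 10^-7 M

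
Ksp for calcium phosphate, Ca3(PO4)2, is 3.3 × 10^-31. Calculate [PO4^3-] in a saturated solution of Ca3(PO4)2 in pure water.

Ca3(PO4)2(s) ⇌ 3 Ca^2+(aq) + 2 PO4^3-(aq)
Ksp = [Ca^2+]^3[PO4^3-]^2
For each mole of Ca3(PO4)2 that dissolves: [Ca^2+] = 3s, [PO4^3-] = 2s.
Ksp = (3s)^3(2s)^2 = 108s^5
s^5 = 3.3 × 10^-31 / 108, so s = 3.14 x 10^-7 M
[PO4^3-] = 2s = 6.3 × 10^-7 M

[PO4^3-] ≈ 6.3 × 10^-7 M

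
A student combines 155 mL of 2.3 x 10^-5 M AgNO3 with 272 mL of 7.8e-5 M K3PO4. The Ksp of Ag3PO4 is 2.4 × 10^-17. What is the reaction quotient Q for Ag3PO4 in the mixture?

Total volume = 155 + 272 = 427 mL.
[Ag^+] = 2.3 × 10^-5 × (155/427) = 8.35 x 10^-6 M
[PO4^3-] = 7.8 x 10^-5 × (272/427) = 4.97 × 10^-5 M
Ag3PO4(s) ⇌ 3 Ag^+(aq) + PO4^3-(aq), so Q = [Ag^+]^3[PO4^3-]
Q = (8.35 × 10^-6)^3(4.97 x 10^-5) = 2.9 x 10^-20
Q < Ksp, so no precipitate of Ag3PO4 forms.

2.9 × 10^-20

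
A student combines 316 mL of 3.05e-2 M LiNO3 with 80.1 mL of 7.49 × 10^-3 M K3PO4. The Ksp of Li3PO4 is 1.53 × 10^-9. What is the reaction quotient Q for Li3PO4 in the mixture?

2.18 × 10^-8

Total volume = 316 + 80.1 = 396.1 mL.
[Li^+] = 3.05 × 10^-2 × (316/396.1) = 2.433 × 10^-2 M
[PO4^3-] = 7.49 × 10^-3 × (80.1/396.1) = 1.515 × 10^-3 M
Li3PO4(s) <=> 3 Li^+(aq) + PO4^3-(aq), so Q = [Li^+]^3[PO4^3-]
Q = (2.433 × 10^-2)^3(1.515 x 10^-3) = 2.18 × 10^-8
Q > Ksp, so Li3PO4 will precipitate.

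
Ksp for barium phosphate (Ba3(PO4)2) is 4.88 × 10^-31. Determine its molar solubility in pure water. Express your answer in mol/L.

s = 3.40e-7 M

Ba3(PO4)2(s) ⇌ 3 Ba^2+(aq) + 2 PO4^3-(aq)
Ksp = [Ba^2+]^3[PO4^3-]^2
If s mol/L of Ba3(PO4)2 dissolves, [Ba^2+] = 3s and [PO4^3-] = 2s.
Ksp = (3s)^3(2s)^2 = 108s^5
Solving, s = (4.88 × 10^-31/108)^(1/5) = 3.40 × 10^-7 M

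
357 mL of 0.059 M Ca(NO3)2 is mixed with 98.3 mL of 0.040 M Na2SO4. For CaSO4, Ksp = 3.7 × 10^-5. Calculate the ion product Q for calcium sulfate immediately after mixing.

4.0 × 10^-4

Total volume = 357 + 98.3 = 455.3 mL.
[Ca^2+] = 5.9 × 10^-2 × (357/455.3) = 4.63 × 10^-2 M
[SO4^2-] = 4.0 x 10^-2 × (98.3/455.3) = 8.64 × 10^-3 M
CaSO4(s) ⇌ Ca^2+(aq) + SO4^2-(aq), so Q = [Ca^2+][SO4^2-]
Q = (4.63 × 10^-2)(8.64 x 10^-3) = 4.0 x 10^-4
Q > Ksp, so CaSO4 will precipitate.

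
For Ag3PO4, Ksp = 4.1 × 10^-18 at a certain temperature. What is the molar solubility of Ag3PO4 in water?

2.0 × 10^-5 M

Ag3PO4(s) <=> 3 Ag^+(aq) + PO4^3-(aq)
Ksp = [Ag^+]^3[PO4^3-]
Let s = molar solubility. Then [Ag^+] = 3s and [PO4^3-] = s.
Ksp = (3s)^3s = 27s^4
s^4 = 4.1 × 10^-18 / 27, so s = 2.0 × 10^-5 M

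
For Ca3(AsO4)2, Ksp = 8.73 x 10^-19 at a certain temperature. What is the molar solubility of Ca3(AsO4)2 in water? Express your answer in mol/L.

Ca3(AsO4)2(s) ⇌ 3 Ca^2+(aq) + 2 AsO4^3-(aq)
Ksp = [Ca^2+]^3[AsO4^3-]^2
Let s = molar solubility. Then [Ca^2+] = 3s and [AsO4^3-] = 2s.
Substituting: Ksp = (3s)^3(2s)^2 = 108s^5
s^5 = 8.73 x 10^-19 / 108, so s = 9.58 × 10^-5 M

s = 9.58 × 10^-5 M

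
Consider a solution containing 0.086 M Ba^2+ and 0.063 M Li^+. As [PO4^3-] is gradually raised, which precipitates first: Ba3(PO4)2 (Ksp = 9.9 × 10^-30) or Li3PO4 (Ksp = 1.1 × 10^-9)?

Ba3(PO4)2

Precipitation of each salt starts when its ion product equals its Ksp.
For Ba3(PO4)2: 9.9 × 10^-30 = (0.086)^3 × [PO4^3-]^2  ⇒  [PO4^3-] = 1.2 × 10^-13 M.
For Li3PO4: 1.1 × 10^-9 = (0.063)^3 × [PO4^3-]  ⇒  [PO4^3-] = 4.4 × 10^-6 M.
The salt with the lower threshold [PO4^3-] precipitates first: Ba3(PO4)2.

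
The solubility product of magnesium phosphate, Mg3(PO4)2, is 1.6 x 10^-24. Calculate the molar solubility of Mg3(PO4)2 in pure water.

6.8 × 10^-6 M

Mg3(PO4)2(s) <=> 3 Mg^2+ + 2 PO4^3-
Ksp = [Mg^2+]^3[PO4^3-]^2
Let s = molar solubility. Then [Mg^2+] = 3s and [PO4^3-] = 2s.
So Ksp = (3s)^3 × (2s)^2 = 108s^5
Solving, s = (1.6 x 10^-24/108)^(1/5) = 6.8 × 10^-6 M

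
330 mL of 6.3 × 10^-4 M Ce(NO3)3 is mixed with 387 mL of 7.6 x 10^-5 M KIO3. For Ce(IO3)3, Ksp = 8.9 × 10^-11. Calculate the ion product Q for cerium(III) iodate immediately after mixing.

Total volume = 330 + 387 = 717 mL.
[Ce^3+] = 6.3 x 10^-4 × (330/717) = 2.90 × 10^-4 M
[IO3^-] = 7.6 × 10^-5 × (387/717) = 4.10 × 10^-5 M
Ce(IO3)3(s) ⇌ Ce^3+(aq) + 3 IO3^-(aq), so Q = [Ce^3+][IO3^-]^3
Q = (2.90 × 10^-4)(4.10 × 10^-5)^3 = 2.0 × 10^-17
Q < Ksp, so no precipitate of Ce(IO3)3 forms.

Q ≈ 2.0 × 10^-17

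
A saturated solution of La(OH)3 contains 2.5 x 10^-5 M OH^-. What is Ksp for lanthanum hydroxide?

La(OH)3(s) <=> La^3+ + 3 OH^-
Stoichiometry gives [La^3+] = (1/3)[OH^-] = 8.33 x 10^-6 M.
Ksp = [La^3+][OH^-]^3
Ksp = 8.33 x 10^-6 × (2.5 × 10^-5)^3 = 1.3 x 10^-19

Ksp ≈ 1.3e-19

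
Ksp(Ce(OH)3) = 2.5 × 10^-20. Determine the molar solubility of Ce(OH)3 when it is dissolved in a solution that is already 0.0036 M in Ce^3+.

Ce(OH)3(s) ⇌ Ce^3+(aq) + 3 OH^-(aq)
Ksp = [Ce^3+][OH^-]^3
Let s = moles of Ce(OH)3 that dissolve per litre. [Ce^3+] = 0.0036 + s ≈ 0.0036, [OH^-] = 3s (common-ion effect: Ce^3+ is already 0.0036 M).
Ksp ≈ 0.0036 × (3s)^3
s = 6.4 × 10^-7 M
Check: s = 6.4 x 10^-7 ≪ 0.0036, so the approximation is valid.

6.4e-7 M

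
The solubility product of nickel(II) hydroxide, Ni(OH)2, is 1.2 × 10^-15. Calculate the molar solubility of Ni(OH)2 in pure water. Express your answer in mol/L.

Ni(OH)2(s) <=> Ni^2+(aq) + 2 OH^-(aq)
Ksp = [Ni^2+][OH^-]^2
If s mol/L of Ni(OH)2 dissolves, [Ni^2+] = s and [OH^-] = 2s.
So Ksp = s × (2s)^2 = 4s^3
s = (1.2 × 10^-15 / 4)^(1/3) = 6.7 × 10^-6 M

s = 6.7e-6 M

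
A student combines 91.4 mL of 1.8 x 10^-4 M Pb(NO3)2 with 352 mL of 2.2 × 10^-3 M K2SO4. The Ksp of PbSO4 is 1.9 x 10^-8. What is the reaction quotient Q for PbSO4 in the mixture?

Q = 6.5 x 10^-8

Total volume = 91.4 + 352 = 443.4 mL.
[Pb^2+] = 1.8 × 10^-4 × (91.4/443.4) = 3.71 × 10^-5 M
[SO4^2-] = 2.2 x 10^-3 × (352/443.4) = 1.75 × 10^-3 M
PbSO4(s) ⇌ Pb^2+ + SO4^2-, so Q = [Pb^2+][SO4^2-]
Q = (3.71 × 10^-5)(1.75 × 10^-3) = 6.5 × 10^-8
Q > Ksp, so PbSO4 will precipitate.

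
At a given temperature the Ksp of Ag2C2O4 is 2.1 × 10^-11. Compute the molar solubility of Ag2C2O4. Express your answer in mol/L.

Ag2C2O4(s) ⇌ 2 Ag^+(aq) + C2O4^2-(aq)
Ksp = [Ag^+]^2[C2O4^2-]
For each mole of Ag2C2O4 that dissolves: [Ag^+] = 2s, [C2O4^2-] = s.
Ksp = (2s)^2s = 4s^3
Solving, s = (2.1 × 10^-11/4)^(1/3) = 1.7 × 10^-4 M

s ≈ 1.7 × 10^-4 M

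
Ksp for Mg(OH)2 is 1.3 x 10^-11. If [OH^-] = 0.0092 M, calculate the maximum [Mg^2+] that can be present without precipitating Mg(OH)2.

Mg(OH)2(s) ⇌ Mg^2+(aq) + 2 OH^-(aq)
Ksp = [Mg^2+][OH^-]^2
Precipitation begins when Q = Ksp. With [OH^-] = 0.0092 M:
1.3 x 10^-11 = (0.0092)^2 × [Mg^2+]
[Mg^2+] = (1.3 x 10^-11 / 8.46 × 10^-5) = 1.5 × 10^-7 M

[Mg^2+] = 1.5e-7 M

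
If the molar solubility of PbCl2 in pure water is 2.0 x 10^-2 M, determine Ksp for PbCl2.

PbCl2(s) <=> Pb^2+(aq) + 2 Cl^-(aq)
With molar solubility s: [Pb^2+] = s, [Cl^-] = 2s.
Ksp = [Pb^2+][Cl^-]^2
So Ksp = s × (2s)^2 = 4s^3
With s = 2.0 × 10^-2: Ksp = 3.2 × 10^-5

Ksp = 3.2 x 10^-5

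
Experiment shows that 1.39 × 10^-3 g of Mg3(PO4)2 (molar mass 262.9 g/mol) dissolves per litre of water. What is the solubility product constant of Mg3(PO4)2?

Molar solubility s = (1.39 x 10^-3 g/L) / (262.9 g/mol) = 5.287 × 10^-6 M.
Mg3(PO4)2(s) ⇌ 3 Mg^2+(aq) + 2 PO4^3-(aq)
If s mol/L of Mg3(PO4)2 dissolves, [Mg^2+] = 3s and [PO4^3-] = 2s.
Ksp = [Mg^2+]^3[PO4^3-]^2
Substituting: Ksp = (3s)^3(2s)^2 = 108s^5
With s = 5.287 × 10^-6: Ksp = 4.46 × 10^-25

Ksp = 4.46 × 10^-25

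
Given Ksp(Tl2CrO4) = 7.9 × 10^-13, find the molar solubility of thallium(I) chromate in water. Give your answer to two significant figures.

Tl2CrO4(s) ⇌ 2 Tl^+ + CrO4^2-
Ksp = [Tl^+]^2[CrO4^2-]
If s mol/L of Tl2CrO4 dissolves, [Tl^+] = 2s and [CrO4^2-] = s.
Ksp = (2s)^2s = 4s^3
s = (7.9 × 10^-13 / 4)^(1/3) = 5.8 × 10^-5 M

s ≈ 5.8e-5 M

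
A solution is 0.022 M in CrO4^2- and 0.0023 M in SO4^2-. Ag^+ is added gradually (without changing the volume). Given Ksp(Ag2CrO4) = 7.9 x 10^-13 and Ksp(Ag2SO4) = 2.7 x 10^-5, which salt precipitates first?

Each salt begins to precipitate when Q = Ksp, i.e. when [Ag^+] reaches its threshold.
For Ag2CrO4: 7.9 x 10^-13 = 0.022 × [Ag^+]^2  ⇒  [Ag^+] = 6.0 x 10^-6 M.
For Ag2SO4: 2.7 x 10^-5 = 0.0023 × [Ag^+]^2  ⇒  [Ag^+] = 1.1 x 10^-1 M.
The salt with the lower threshold [Ag^+] precipitates first: Ag2CrO4.

Ag2CrO4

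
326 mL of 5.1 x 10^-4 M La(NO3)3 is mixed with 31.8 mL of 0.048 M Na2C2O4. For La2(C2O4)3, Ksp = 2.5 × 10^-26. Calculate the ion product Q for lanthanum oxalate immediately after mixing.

Q ≈ 1.7 × 10^-14

Total volume = 326 + 31.8 = 357.8 mL.
[La^3+] = 5.1 x 10^-4 × (326/357.8) = 4.65 × 10^-4 M
[C2O4^2-] = 4.8 x 10^-2 × (31.8/357.8) = 4.27 × 10^-3 M
La2(C2O4)3(s) ⇌ 2 La^3+(aq) + 3 C2O4^2-(aq), so Q = [La^3+]^2[C2O4^2-]^3
Q = (4.65 × 10^-4)^2(4.27 × 10^-3)^3 = 1.7 × 10^-14
Q > Ksp, so La2(C2O4)3 will precipitate.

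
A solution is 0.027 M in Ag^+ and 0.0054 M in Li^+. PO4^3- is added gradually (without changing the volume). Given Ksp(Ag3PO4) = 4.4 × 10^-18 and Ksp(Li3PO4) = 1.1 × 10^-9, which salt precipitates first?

Ag3PO4

Each salt begins to precipitate when Q = Ksp, i.e. when [PO4^3-] reaches its threshold.
For Ag3PO4: 4.4 × 10^-18 = (0.027)^3 × [PO4^3-]  ⇒  [PO4^3-] = 2.2 × 10^-13 M.
For Li3PO4: 1.1 × 10^-9 = (0.0054)^3 × [PO4^3-]  ⇒  [PO4^3-] = 7.0 × 10^-3 M.
The salt with the lower threshold [PO4^3-] precipitates first: Ag3PO4.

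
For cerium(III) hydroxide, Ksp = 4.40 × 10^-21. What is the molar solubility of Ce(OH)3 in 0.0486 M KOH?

Ce(OH)3(s) <=> Ce^3+(aq) + 3 OH^-(aq)
Ksp = [Ce^3+][OH^-]^3
Let s = moles of Ce(OH)3 that dissolve per litre. [Ce^3+] = s, [OH^-] = 0.0486 + 3s ≈ 0.0486 (Ksp is small, so little additional dissolves).
Ksp ≈ s × (0.0486)^3
s = 3.83 × 10^-17 M
Check: 3s = 1.1 x 10^-16 ≪ 0.0486, so the approximation is valid.

s = 3.83 × 10^-17 M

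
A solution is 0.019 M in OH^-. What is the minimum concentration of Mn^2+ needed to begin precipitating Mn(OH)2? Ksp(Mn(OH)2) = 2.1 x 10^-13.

5.8e-10 M

Mn(OH)2(s) ⇌ Mn^2+ + 2 OH^-
Ksp = [Mn^2+][OH^-]^2
Precipitation begins when Q = Ksp. With [OH^-] = 0.019 M:
2.1 x 10^-13 = (0.019)^2 × [Mn^2+]
[Mn^2+] = (2.1 x 10^-13 / 3.61 × 10^-4) = 5.8 × 10^-10 M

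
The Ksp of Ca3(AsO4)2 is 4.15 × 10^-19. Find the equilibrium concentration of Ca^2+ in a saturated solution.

[Ca^2+] = 2.48 × 10^-4 M

Ca3(AsO4)2(s) ⇌ 3 Ca^2+(aq) + 2 AsO4^3-(aq)
Ksp = [Ca^2+]^3[AsO4^3-]^2
With molar solubility s: [Ca^2+] = 3s, [AsO4^3-] = 2s.
Substituting: Ksp = (3s)^3(2s)^2 = 108s^5
Solving, s = (4.15 × 10^-19/108)^(1/5) = 8.259 x 10^-5 M
[Ca^2+] = 3s = 2.48 x 10^-4 M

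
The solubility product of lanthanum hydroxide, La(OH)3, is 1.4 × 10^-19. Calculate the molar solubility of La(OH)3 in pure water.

8.5 x 10^-6 M

La(OH)3(s) ⇌ La^3+(aq) + 3 OH^-(aq)
Ksp = [La^3+][OH^-]^3
Let s = molar solubility. Then [La^3+] = s and [OH^-] = 3s.
Ksp = s(3s)^3 = 27s^4
s = (1.4 × 10^-19 / 27)^(1/4) = 8.5 × 10^-6 M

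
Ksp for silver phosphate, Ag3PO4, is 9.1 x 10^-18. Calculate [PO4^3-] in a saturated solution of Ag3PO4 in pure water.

Ag3PO4(s) ⇌ 3 Ag^+(aq) + PO4^3-(aq)
Ksp = [Ag^+]^3[PO4^3-]
Let s = molar solubility. Then [Ag^+] = 3s and [PO4^3-] = s.
So Ksp = (3s)^3 × s = 27s^4
s = (9.1 x 10^-18 / 27)^(1/4) = 2.41 × 10^-5 M
[PO4^3-] = s = 2.4 x 10^-5 M

[PO4^3-] = 2.4 × 10^-5 M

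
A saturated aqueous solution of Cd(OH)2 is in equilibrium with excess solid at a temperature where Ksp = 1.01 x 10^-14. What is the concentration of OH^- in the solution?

Cd(OH)2(s) <=> Cd^2+ + 2 OH^-
Ksp = [Cd^2+][OH^-]^2
With molar solubility s: [Cd^2+] = s, [OH^-] = 2s.
Ksp = s(2s)^2 = 4s^3
s^3 = 1.01 x 10^-14 / 4, so s = 1.362 × 10^-5 M
[OH^-] = 2s = 2.72 × 10^-5 M

[OH^-] = 2.72e-5 M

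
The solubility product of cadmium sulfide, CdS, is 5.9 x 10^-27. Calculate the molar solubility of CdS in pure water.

CdS(s) <=> Cd^2+(aq) + S^2-(aq)
Ksp = [Cd^2+][S^2-]
If s mol/L of CdS dissolves, [Cd^2+] = s and [S^2-] = s.
Ksp = (s)(s) = s^2
s = √(5.9 x 10^-27) = 7.7 × 10^-14 M

7.7 × 10^-14 M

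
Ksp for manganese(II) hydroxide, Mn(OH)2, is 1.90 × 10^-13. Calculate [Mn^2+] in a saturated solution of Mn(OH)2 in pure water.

[Mn^2+] = 3.62 × 10^-5 M

Mn(OH)2(s) ⇌ Mn^2+ + 2 OH^-
Ksp = [Mn^2+][OH^-]^2
Let s = molar solubility. Then [Mn^2+] = s and [OH^-] = 2s.
So Ksp = s × (2s)^2 = 4s^3
Solving, s = (1.90 × 10^-13/4)^(1/3) = 3.622 × 10^-5 M
[Mn^2+] = s = 3.62 × 10^-5 M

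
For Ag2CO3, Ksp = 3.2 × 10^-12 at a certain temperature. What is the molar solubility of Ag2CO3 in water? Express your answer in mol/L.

9.3 x 10^-5 M

Ag2CO3(s) <=> 2 Ag^+ + CO3^2-
Ksp = [Ag^+]^2[CO3^2-]
Let s = molar solubility. Then [Ag^+] = 2s and [CO3^2-] = s.
Substituting: Ksp = (2s)^2s = 4s^3
s = (3.2 × 10^-12 / 4)^(1/3) = 9.3 x 10^-5 M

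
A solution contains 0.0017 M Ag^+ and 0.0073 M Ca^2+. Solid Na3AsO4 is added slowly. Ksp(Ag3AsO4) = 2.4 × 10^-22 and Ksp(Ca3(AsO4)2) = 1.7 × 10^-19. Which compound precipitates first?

Ag3AsO4

Precipitation of each salt starts when its ion product equals its Ksp.
For Ag3AsO4: 2.4 × 10^-22 = (0.0017)^3 × [AsO4^3-]  ⇒  [AsO4^3-] = 4.9 x 10^-14 M.
For Ca3(AsO4)2: 1.7 × 10^-19 = (0.0073)^3 × [AsO4^3-]^2  ⇒  [AsO4^3-] = 6.6 × 10^-7 M.
The salt with the lower threshold [AsO4^3-] precipitates first: Ag3AsO4.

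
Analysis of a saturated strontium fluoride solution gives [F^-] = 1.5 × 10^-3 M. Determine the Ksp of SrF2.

1.7 × 10^-9

SrF2(s) ⇌ Sr^2+(aq) + 2 F^-(aq)
Stoichiometry gives [Sr^2+] = (1/2)[F^-] = 7.50 × 10^-4 M.
Ksp = [Sr^2+][F^-]^2
Ksp = 7.50 × 10^-4 × (1.5 x 10^-3)^2 = 1.7 × 10^-9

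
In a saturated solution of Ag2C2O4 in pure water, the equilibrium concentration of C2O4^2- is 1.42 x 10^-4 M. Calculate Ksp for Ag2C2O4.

Ag2C2O4(s) ⇌ 2 Ag^+ + C2O4^2-
Stoichiometry gives [Ag^+] = (2/1)[C2O4^2-] = 2.840 × 10^-4 M.
Ksp = [Ag^+]^2[C2O4^2-]
Ksp = (2.840 x 10^-4)^2 × 1.42 × 10^-4 = 1.15 × 10^-11

Ksp ≈ 1.15 × 10^-11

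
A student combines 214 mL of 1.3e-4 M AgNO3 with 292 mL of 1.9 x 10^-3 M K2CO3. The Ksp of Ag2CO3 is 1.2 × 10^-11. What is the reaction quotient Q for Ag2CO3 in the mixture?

Total volume = 214 + 292 = 506 mL.
[Ag^+] = 1.3 × 10^-4 × (214/506) = 5.50 × 10^-5 M
[CO3^2-] = 1.9 × 10^-3 × (292/506) = 1.10 × 10^-3 M
Ag2CO3(s) ⇌ 2 Ag^+(aq) + CO3^2-(aq), so Q = [Ag^+]^2[CO3^2-]
Q = (5.50 x 10^-5)^2(1.10 × 10^-3) = 3.3 × 10^-12
Q < Ksp, so no precipitate of Ag2CO3 forms.

Q ≈ 3.3 × 10^-12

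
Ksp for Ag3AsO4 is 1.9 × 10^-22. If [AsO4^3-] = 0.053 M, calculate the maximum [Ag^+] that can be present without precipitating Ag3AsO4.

[Ag^+] ≈ 1.5 × 10^-7 M

Ag3AsO4(s) ⇌ 3 Ag^+(aq) + AsO4^3-(aq)
Ksp = [Ag^+]^3[AsO4^3-]
Precipitation begins when Q = Ksp. With [AsO4^3-] = 0.053 M:
1.9 × 10^-22 = (0.053) × [Ag^+]^3
[Ag^+] = (1.9 × 10^-22 / 5.3 × 10^-2)^(1/3) = 1.5 × 10^-7 M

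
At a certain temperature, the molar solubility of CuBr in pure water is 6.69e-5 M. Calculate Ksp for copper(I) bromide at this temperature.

4.48e-9

CuBr(s) ⇌ Cu^+(aq) + Br^-(aq)
With molar solubility s: [Cu^+] = s, [Br^-] = s.
Ksp = [Cu^+][Br^-]
Ksp = s × s = s^2
Ksp = (6.69 × 10^-5)^2 = 4.48 × 10^-9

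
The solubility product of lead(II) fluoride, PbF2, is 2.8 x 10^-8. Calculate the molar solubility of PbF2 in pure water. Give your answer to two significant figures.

PbF2(s) ⇌ Pb^2+ + 2 F^-
Ksp = [Pb^2+][F^-]^2
If s mol/L of PbF2 dissolves, [Pb^2+] = s and [F^-] = 2s.
So Ksp = s × (2s)^2 = 4s^3
s = (2.8 x 10^-8 / 4)^(1/3) = 1.9 × 10^-3 M

s = 1.9 × 10^-3 M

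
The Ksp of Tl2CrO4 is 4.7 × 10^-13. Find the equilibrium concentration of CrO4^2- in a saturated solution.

[CrO4^2-] = 4.9 × 10^-5 M

Tl2CrO4(s) ⇌ 2 Tl^+(aq) + CrO4^2-(aq)
Ksp = [Tl^+]^2[CrO4^2-]
Let s = molar solubility. Then [Tl^+] = 2s and [CrO4^2-] = s.
So Ksp = (2s)^2 × s = 4s^3
s^3 = 4.7 × 10^-13 / 4, so s = 4.90 × 10^-5 M
[CrO4^2-] = s = 4.9 × 10^-5 M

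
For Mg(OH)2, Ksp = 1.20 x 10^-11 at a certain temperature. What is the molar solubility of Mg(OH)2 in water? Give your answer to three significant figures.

Mg(OH)2(s) ⇌ Mg^2+ + 2 OH^-
Ksp = [Mg^2+][OH^-]^2
With molar solubility s: [Mg^2+] = s, [OH^-] = 2s.
So Ksp = s × (2s)^2 = 4s^3
s^3 = 1.20 x 10^-11 / 4, so s = 1.44 × 10^-4 M

s = 1.44 × 10^-4 M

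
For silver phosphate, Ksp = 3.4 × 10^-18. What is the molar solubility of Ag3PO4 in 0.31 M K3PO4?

7.4 × 10^-7 M

Ag3PO4(s) <=> 3 Ag^+(aq) + PO4^3-(aq)
Ksp = [Ag^+]^3[PO4^3-]
Let s = moles of Ag3PO4 that dissolve per litre. [Ag^+] = 3s, [PO4^3-] = 0.31 + s ≈ 0.31 (common-ion effect: PO4^3- is already 0.31 M).
Ksp ≈ (3s)^3 × 0.31
s = 7.4 × 10^-7 M
Check: s = 7.4 x 10^-7 ≪ 0.31, so the approximation is valid.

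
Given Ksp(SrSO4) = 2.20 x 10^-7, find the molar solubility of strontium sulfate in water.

4.69e-4 M

SrSO4(s) ⇌ Sr^2+ + SO4^2-
Ksp = [Sr^2+][SO4^2-]
If s mol/L of SrSO4 dissolves, [Sr^2+] = s and [SO4^2-] = s.
Ksp = s^2
s = √(2.20 x 10^-7) = 4.69 x 10^-4 M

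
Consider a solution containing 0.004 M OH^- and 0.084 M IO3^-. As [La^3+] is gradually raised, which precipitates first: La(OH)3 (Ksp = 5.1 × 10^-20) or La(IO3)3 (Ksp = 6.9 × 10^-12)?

Each salt begins to precipitate when Q = Ksp, i.e. when [La^3+] reaches its threshold.
For La(OH)3: 5.1 × 10^-20 = (0.004)^3 × [La^3+]  ⇒  [La^3+] = 8.0 x 10^-13 M.
For La(IO3)3: 6.9 × 10^-12 = (0.084)^3 × [La^3+]  ⇒  [La^3+] = 1.2 x 10^-8 M.
The salt with the lower threshold [La^3+] precipitates first: La(OH)3.

La(OH)3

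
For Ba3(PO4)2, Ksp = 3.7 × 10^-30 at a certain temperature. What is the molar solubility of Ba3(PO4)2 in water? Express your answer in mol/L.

Ba3(PO4)2(s) ⇌ 3 Ba^2+ + 2 PO4^3-
Ksp = [Ba^2+]^3[PO4^3-]^2
Let s = molar solubility. Then [Ba^2+] = 3s and [PO4^3-] = 2s.
Substituting: Ksp = (3s)^3(2s)^2 = 108s^5
Solving, s = (3.7 × 10^-30/108)^(1/5) = 5.1 × 10^-7 M

5.1 × 10^-7 M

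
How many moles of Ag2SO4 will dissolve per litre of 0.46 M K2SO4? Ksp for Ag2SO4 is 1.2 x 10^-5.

Ag2SO4(s) ⇌ 2 Ag^+ + SO4^2-
Ksp = [Ag^+]^2[SO4^2-]
If s mol/L dissolves here, [Ag^+] = 2s, [SO4^2-] = 0.46 + s ≈ 0.46 (common-ion effect: SO4^2- is already 0.46 M).
Ksp ≈ (2s)^2 × 0.46
s = 2.6 x 10^-3 M
Check: s = 2.6 x 10^-3 ≪ 0.46, so the approximation is valid.

2.6 × 10^-3 M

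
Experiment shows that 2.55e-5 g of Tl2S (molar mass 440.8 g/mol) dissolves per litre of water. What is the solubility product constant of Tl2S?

Ksp = 7.74 × 10^-22

Molar solubility s = (2.55 x 10^-5 g/L) / (440.8 g/mol) = 5.785 × 10^-8 M.
Tl2S(s) ⇌ 2 Tl^+(aq) + S^2-(aq)
With molar solubility s: [Tl^+] = 2s, [S^2-] = s.
Ksp = [Tl^+]^2[S^2-]
Substituting: Ksp = (2s)^2s = 4s^3
Ksp = 4 × (5.785 × 10^-8)^3 = 7.74 × 10^-22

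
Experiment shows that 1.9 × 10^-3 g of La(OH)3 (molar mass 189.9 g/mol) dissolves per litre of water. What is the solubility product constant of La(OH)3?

Molar solubility s = (1.9 × 10^-3 g/L) / (189.9 g/mol) = 1.00 × 10^-5 M.
La(OH)3(s) <=> La^3+ + 3 OH^-
For each mole of La(OH)3 that dissolves: [La^3+] = s, [OH^-] = 3s.
Ksp = [La^3+][OH^-]^3
Substituting: Ksp = s(3s)^3 = 27s^4
With s = 1.00 × 10^-5: Ksp = 2.7 x 10^-19

Ksp = 2.7 × 10^-19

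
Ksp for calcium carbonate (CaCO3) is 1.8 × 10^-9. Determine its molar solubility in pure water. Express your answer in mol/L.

CaCO3(s) ⇌ Ca^2+(aq) + CO3^2-(aq)
Ksp = [Ca^2+][CO3^2-]
Let s = molar solubility. Then [Ca^2+] = s and [CO3^2-] = s.
Ksp = s^2
s = (1.8 × 10^-9)^(1/2) = 4.2 × 10^-5 M

4.2e-5 M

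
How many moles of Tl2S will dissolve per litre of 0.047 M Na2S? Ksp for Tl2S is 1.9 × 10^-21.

Tl2S(s) <=> 2 Tl^+(aq) + S^2-(aq)
Ksp = [Tl^+]^2[S^2-]
Let s = moles of Tl2S that dissolve per litre. [Tl^+] = 2s, [S^2-] = 0.047 + s ≈ 0.047 (since S^2- from Na2S dominates).
Ksp ≈ (2s)^2 × 0.047
s = 1.0 x 10^-10 M
Check: s = 1.0 × 10^-10 ≪ 0.047, so the approximation is valid.

s ≈ 1.0 × 10^-10 M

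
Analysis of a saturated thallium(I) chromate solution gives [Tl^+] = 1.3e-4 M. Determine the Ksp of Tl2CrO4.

Ksp ≈ 1.1 × 10^-12

Tl2CrO4(s) ⇌ 2 Tl^+(aq) + CrO4^2-(aq)
Stoichiometry gives [CrO4^2-] = (1/2)[Tl^+] = 6.50 x 10^-5 M.
Ksp = [Tl^+]^2[CrO4^2-]
Ksp = (1.3 x 10^-4)^2 × 6.50 × 10^-5 = 1.1 × 10^-12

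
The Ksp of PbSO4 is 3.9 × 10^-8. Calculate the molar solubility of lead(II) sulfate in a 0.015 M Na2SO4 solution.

s = 2.6 x 10^-6 M

PbSO4(s) <=> Pb^2+(aq) + SO4^2-(aq)
Ksp = [Pb^2+][SO4^2-]
Let s be the molar solubility in this solution. [Pb^2+] = s, [SO4^2-] = 0.015 + s ≈ 0.015 (Ksp is small, so little additional dissolves).
Ksp ≈ s × 0.015
s = 2.6 x 10^-6 M
Check: s = 2.6 x 10^-6 ≪ 0.015, so the approximation is valid.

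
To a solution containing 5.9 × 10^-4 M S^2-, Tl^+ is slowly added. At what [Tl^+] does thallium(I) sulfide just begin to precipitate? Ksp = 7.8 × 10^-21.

Tl2S(s) <=> 2 Tl^+(aq) + S^2-(aq)
Ksp = [Tl^+]^2[S^2-]
Precipitation begins when Q = Ksp. With [S^2-] = 5.9 × 10^-4 M:
7.8 × 10^-21 = (5.9 × 10^-4) × [Tl^+]^2
[Tl^+] = (7.8 × 10^-21 / 5.9 x 10^-4)^(1/2) = 3.6 x 10^-9 M

3.6e-9 M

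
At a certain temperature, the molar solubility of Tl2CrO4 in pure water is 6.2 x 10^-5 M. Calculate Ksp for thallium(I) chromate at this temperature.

Tl2CrO4(s) ⇌ 2 Tl^+(aq) + CrO4^2-(aq)
With molar solubility s: [Tl^+] = 2s, [CrO4^2-] = s.
Ksp = [Tl^+]^2[CrO4^2-]
So Ksp = (2s)^2 × s = 4s^3
With s = 6.2 × 10^-5: Ksp = 9.5 × 10^-13

Ksp ≈ 9.5 x 10^-13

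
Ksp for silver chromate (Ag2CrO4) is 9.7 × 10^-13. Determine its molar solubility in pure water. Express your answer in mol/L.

6.2 × 10^-5 M

Ag2CrO4(s) <=> 2 Ag^+ + CrO4^2-
Ksp = [Ag^+]^2[CrO4^2-]
For each mole of Ag2CrO4 that dissolves: [Ag^+] = 2s, [CrO4^2-] = s.
Substituting: Ksp = (2s)^2s = 4s^3
s^3 = 9.7 × 10^-13 / 4, so s = 6.2 × 10^-5 M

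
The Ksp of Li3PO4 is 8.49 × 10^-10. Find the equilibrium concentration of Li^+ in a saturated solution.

[Li^+] = 7.10 × 10^-3 M

Li3PO4(s) ⇌ 3 Li^+(aq) + PO4^3-(aq)
Ksp = [Li^+]^3[PO4^3-]
If s mol/L of Li3PO4 dissolves, [Li^+] = 3s and [PO4^3-] = s.
So Ksp = (3s)^3 × s = 27s^4
s^4 = 8.49 × 10^-10 / 27, so s = 2.368 x 10^-3 M
[Li^+] = 3s = 7.10 x 10^-3 M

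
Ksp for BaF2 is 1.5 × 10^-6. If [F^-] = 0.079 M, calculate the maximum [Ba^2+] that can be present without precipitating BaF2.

BaF2(s) ⇌ Ba^2+(aq) + 2 F^-(aq)
Ksp = [Ba^2+][F^-]^2
Precipitation begins when Q = Ksp. With [F^-] = 0.079 M:
1.5 × 10^-6 = (0.079)^2 × [Ba^2+]
[Ba^2+] = (1.5 × 10^-6 / 6.24 x 10^-3) = 2.4 × 10^-4 M

[Ba^2+] = 2.4e-4 M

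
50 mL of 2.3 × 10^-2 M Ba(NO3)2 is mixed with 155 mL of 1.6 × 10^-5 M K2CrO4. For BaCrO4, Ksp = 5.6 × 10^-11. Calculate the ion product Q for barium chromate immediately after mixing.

Total volume = 50 + 155 = 205 mL.
[Ba^2+] = 2.3 × 10^-2 × (50/205) = 5.61 × 10^-3 M
[CrO4^2-] = 1.6 x 10^-5 × (155/205) = 1.21 × 10^-5 M
BaCrO4(s) <=> Ba^2+(aq) + CrO4^2-(aq), so Q = [Ba^2+][CrO4^2-]
Q = (5.61 x 10^-3)(1.21 × 10^-5) = 6.8 × 10^-8
Q > Ksp, so BaCrO4 will precipitate.

Q ≈ 6.8 × 10^-8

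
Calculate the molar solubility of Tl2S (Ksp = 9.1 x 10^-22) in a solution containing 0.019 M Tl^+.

2.5e-18 M

Tl2S(s) ⇌ 2 Tl^+ + S^2-
Ksp = [Tl^+]^2[S^2-]
If s mol/L dissolves here, [Tl^+] = 0.019 + 2s ≈ 0.019, [S^2-] = s (Ksp is small, so little additional dissolves).
Ksp ≈ (0.019)^2 × s
s = 2.5 × 10^-18 M
Check: 2s = 5.0 × 10^-18 ≪ 0.019, so the approximation is valid.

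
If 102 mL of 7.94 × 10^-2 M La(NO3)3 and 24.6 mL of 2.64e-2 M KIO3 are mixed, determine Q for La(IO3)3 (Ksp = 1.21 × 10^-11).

Total volume = 102 + 24.6 = 126.6 mL.
[La^3+] = 7.94 × 10^-2 × (102/126.6) = 6.397 × 10^-2 M
[IO3^-] = 2.64 × 10^-2 × (24.6/126.6) = 5.130 × 10^-3 M
La(IO3)3(s) <=> La^3+ + 3 IO3^-, so Q = [La^3+][IO3^-]^3
Q = (6.397 x 10^-2)(5.130 × 10^-3)^3 = 8.64 × 10^-9
Q > Ksp, so La(IO3)3 will precipitate.

Q ≈ 8.64 x 10^-9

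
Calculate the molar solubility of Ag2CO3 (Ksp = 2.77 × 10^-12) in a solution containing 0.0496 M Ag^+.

Ag2CO3(s) ⇌ 2 Ag^+(aq) + CO3^2-(aq)
Ksp = [Ag^+]^2[CO3^2-]
Let s be the molar solubility in this solution. [Ag^+] = 0.0496 + 2s ≈ 0.0496, [CO3^2-] = s (common-ion effect: Ag^+ is already 0.0496 M).
Ksp ≈ (0.0496)^2 × s
s = 1.13 x 10^-9 M
Check: 2s = 2.3 x 10^-9 ≪ 0.0496, so the approximation is valid.

s = 1.13 × 10^-9 M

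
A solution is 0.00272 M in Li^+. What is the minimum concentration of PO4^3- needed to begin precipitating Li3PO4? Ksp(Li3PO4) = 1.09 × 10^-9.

[PO4^3-] = 5.42 × 10^-2 M

Li3PO4(s) ⇌ 3 Li^+ + PO4^3-
Ksp = [Li^+]^3[PO4^3-]
Precipitation begins when Q = Ksp. With [Li^+] = 0.00272 M:
1.09 × 10^-9 = (0.00272)^3 × [PO4^3-]
[PO4^3-] = (1.09 × 10^-9 / 2.012 x 10^-8) = 5.42 × 10^-2 M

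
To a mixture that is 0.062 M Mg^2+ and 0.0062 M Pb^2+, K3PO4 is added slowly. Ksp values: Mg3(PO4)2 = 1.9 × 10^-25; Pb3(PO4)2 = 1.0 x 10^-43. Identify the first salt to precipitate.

Each salt begins to precipitate when Q = Ksp, i.e. when [PO4^3-] reaches its threshold.
For Mg3(PO4)2: 1.9 × 10^-25 = (0.062)^3 × [PO4^3-]^2  ⇒  [PO4^3-] = 2.8 x 10^-11 M.
For Pb3(PO4)2: 1.0 x 10^-43 = (0.0062)^3 × [PO4^3-]^2  ⇒  [PO4^3-] = 6.5 × 10^-19 M.
The salt with the lower threshold [PO4^3-] precipitates first: Pb3(PO4)2.

Pb3(PO4)2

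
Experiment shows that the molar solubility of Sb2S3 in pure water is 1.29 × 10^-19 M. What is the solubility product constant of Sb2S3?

Sb2S3(s) ⇌ 2 Sb^3+(aq) + 3 S^2-(aq)
With molar solubility s: [Sb^3+] = 2s, [S^2-] = 3s.
Ksp = [Sb^3+]^2[S^2-]^3
Ksp = (2s)^2(3s)^3 = 108s^5
Ksp = 108 × (1.29 × 10^-19)^5 = 3.86 × 10^-93

Ksp ≈ 3.86 x 10^-93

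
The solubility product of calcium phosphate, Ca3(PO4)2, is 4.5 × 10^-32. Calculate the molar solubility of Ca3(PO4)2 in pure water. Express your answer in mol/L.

Ca3(PO4)2(s) ⇌ 3 Ca^2+ + 2 PO4^3-
Ksp = [Ca^2+]^3[PO4^3-]^2
With molar solubility s: [Ca^2+] = 3s, [PO4^3-] = 2s.
Substituting: Ksp = (3s)^3(2s)^2 = 108s^5
s^5 = 4.5 × 10^-32 / 108, so s = 2.1 × 10^-7 M

2.1 × 10^-7 M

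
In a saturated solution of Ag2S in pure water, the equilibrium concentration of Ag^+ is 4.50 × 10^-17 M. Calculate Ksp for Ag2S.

Ksp ≈ 4.56 x 10^-50

Ag2S(s) <=> 2 Ag^+(aq) + S^2-(aq)
Stoichiometry gives [S^2-] = (1/2)[Ag^+] = 2.250 × 10^-17 M.
Ksp = [Ag^+]^2[S^2-]
Ksp = (4.50 × 10^-17)^2 × 2.250 × 10^-17 = 4.56 x 10^-50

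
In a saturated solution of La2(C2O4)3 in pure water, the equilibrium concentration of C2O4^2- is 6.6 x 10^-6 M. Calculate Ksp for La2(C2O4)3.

Ksp ≈ 5.6 x 10^-27

La2(C2O4)3(s) <=> 2 La^3+(aq) + 3 C2O4^2-(aq)
Stoichiometry gives [La^3+] = (2/3)[C2O4^2-] = 4.40 × 10^-6 M.
Ksp = [La^3+]^2[C2O4^2-]^3
Ksp = (4.40 x 10^-6)^2 × (6.6 × 10^-6)^3 = 5.6 x 10^-27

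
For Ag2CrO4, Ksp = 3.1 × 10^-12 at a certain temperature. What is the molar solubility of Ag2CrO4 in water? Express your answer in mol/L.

9.2 × 10^-5 M

Ag2CrO4(s) ⇌ 2 Ag^+(aq) + CrO4^2-(aq)
Ksp = [Ag^+]^2[CrO4^2-]
With molar solubility s: [Ag^+] = 2s, [CrO4^2-] = s.
Ksp = (2s)^2s = 4s^3
Solving, s = (3.1 × 10^-12/4)^(1/3) = 9.2 x 10^-5 M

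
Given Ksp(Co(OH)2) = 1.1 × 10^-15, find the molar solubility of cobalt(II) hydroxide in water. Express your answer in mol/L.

Co(OH)2(s) ⇌ Co^2+(aq) + 2 OH^-(aq)
Ksp = [Co^2+][OH^-]^2
Let s = molar solubility. Then [Co^2+] = s and [OH^-] = 2s.
Substituting: Ksp = s(2s)^2 = 4s^3
s^3 = 1.1 × 10^-15 / 4, so s = 6.5 × 10^-6 M

s = 6.5e-6 M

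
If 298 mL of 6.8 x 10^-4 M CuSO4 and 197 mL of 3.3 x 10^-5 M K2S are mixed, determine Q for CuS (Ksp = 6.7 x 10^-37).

Total volume = 298 + 197 = 495 mL.
[Cu^2+] = 6.8 x 10^-4 × (298/495) = 4.09 x 10^-4 M
[S^2-] = 3.3 × 10^-5 × (197/495) = 1.31 x 10^-5 M
CuS(s) ⇌ Cu^2+ + S^2-, so Q = [Cu^2+][S^2-]
Q = (4.09 × 10^-4)(1.31 x 10^-5) = 5.4 x 10^-9
Q > Ksp, so CuS will precipitate.

Q ≈ 5.4e-9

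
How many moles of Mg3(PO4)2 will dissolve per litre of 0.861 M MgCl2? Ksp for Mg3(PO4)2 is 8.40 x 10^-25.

Mg3(PO4)2(s) ⇌ 3 Mg^2+ + 2 PO4^3-
Ksp = [Mg^2+]^3[PO4^3-]^2
If s mol/L dissolves here, [Mg^2+] = 0.861 + 3s ≈ 0.861, [PO4^3-] = 2s (Ksp is small, so little additional dissolves).
Ksp ≈ (0.861)^3 × (2s)^2
s = 5.74 × 10^-13 M
Check: 3s = 1.7 × 10^-12 ≪ 0.861, so the approximation is valid.

s ≈ 5.74e-13 M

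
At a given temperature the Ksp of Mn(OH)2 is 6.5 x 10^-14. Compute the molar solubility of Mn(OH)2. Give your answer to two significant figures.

2.5e-5 M

Mn(OH)2(s) ⇌ Mn^2+(aq) + 2 OH^-(aq)
Ksp = [Mn^2+][OH^-]^2
Let s = molar solubility. Then [Mn^2+] = s and [OH^-] = 2s.
Ksp = s(2s)^2 = 4s^3
s^3 = 6.5 x 10^-14 / 4, so s = 2.5 × 10^-5 M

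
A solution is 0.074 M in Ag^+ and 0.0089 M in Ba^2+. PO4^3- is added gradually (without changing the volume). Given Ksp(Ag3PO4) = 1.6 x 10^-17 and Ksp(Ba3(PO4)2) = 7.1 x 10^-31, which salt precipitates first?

Ag3PO4

Precipitation of each salt starts when its ion product equals its Ksp.
For Ag3PO4: 1.6 x 10^-17 = (0.074)^3 × [PO4^3-]  ⇒  [PO4^3-] = 3.9 × 10^-14 M.
For Ba3(PO4)2: 7.1 x 10^-31 = (0.0089)^3 × [PO4^3-]^2  ⇒  [PO4^3-] = 1.0 × 10^-12 M.
The salt with the lower threshold [PO4^3-] precipitates first: Ag3PO4.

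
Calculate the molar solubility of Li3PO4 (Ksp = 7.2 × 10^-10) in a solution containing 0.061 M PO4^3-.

s ≈ 7.6e-4 M

Li3PO4(s) <=> 3 Li^+ + PO4^3-
Ksp = [Li^+]^3[PO4^3-]
If s mol/L dissolves here, [Li^+] = 3s, [PO4^3-] = 0.061 + s ≈ 0.061 (common-ion effect: PO4^3- is already 0.061 M).
Ksp ≈ (3s)^3 × 0.061
s = 7.6 x 10^-4 M
Check: s = 7.6 × 10^-4 ≪ 0.061, so the approximation is valid.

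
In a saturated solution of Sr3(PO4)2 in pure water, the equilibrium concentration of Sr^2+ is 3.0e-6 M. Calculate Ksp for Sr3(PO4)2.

Sr3(PO4)2(s) ⇌ 3 Sr^2+(aq) + 2 PO4^3-(aq)
Stoichiometry gives [PO4^3-] = (2/3)[Sr^2+] = 2.00 × 10^-6 M.
Ksp = [Sr^2+]^3[PO4^3-]^2
Ksp = (3.0 x 10^-6)^3 × (2.00 × 10^-6)^2 = 1.1 × 10^-28

1.1e-28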